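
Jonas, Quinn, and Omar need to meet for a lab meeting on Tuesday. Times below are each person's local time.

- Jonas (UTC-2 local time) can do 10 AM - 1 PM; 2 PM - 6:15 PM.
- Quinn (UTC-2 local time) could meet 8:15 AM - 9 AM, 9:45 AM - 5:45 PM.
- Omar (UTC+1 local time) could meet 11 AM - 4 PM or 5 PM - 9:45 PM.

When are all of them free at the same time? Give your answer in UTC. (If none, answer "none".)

Jonas in UTC: 12:00-15:00, 16:00-20:15 (add 2h to convert from UTC-2).
Quinn in UTC: 10:15-11:00, 11:45-19:45 (add 2h to convert from UTC-2).
Omar in UTC: 10:00-15:00, 16:00-20:45 (subtract 1h to convert from UTC+1).
Jonas ∩ Quinn: 12:00-15:00, 16:00-19:45.
Jonas ∩ Quinn ∩ Omar: 12:00-15:00, 16:00-19:45.

12:00-15:00, 16:00-19:45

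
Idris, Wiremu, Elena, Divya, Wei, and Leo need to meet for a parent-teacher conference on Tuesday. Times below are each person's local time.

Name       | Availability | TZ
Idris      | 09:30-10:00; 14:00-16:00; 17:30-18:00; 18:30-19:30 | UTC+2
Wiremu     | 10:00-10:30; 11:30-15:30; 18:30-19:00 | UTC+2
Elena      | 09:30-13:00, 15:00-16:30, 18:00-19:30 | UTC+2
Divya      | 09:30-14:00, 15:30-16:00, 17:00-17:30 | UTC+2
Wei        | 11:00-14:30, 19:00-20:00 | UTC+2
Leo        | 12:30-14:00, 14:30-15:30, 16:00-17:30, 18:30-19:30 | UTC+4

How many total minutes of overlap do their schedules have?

0

Idris in UTC: 07:30-08:00, 12:00-14:00, 15:30-16:00, 16:30-17:30 (subtract 2h to convert from UTC+2).
Wiremu in UTC: 08:00-08:30, 09:30-13:30, 16:30-17:00 (subtract 2h to convert from UTC+2).
Elena in UTC: 07:30-11:00, 13:00-14:30, 16:00-17:30 (subtract 2h to convert from UTC+2).
Divya in UTC: 07:30-12:00, 13:30-14:00, 15:00-15:30 (subtract 2h to convert from UTC+2).
Wei in UTC: 09:00-12:30, 17:00-18:00 (subtract 2h to convert from UTC+2).
Leo in UTC: 08:30-10:00, 10:30-11:30, 12:00-13:30, 14:30-15:30 (subtract 4h to convert from UTC+4).
Idris ∩ Wiremu: 12:00-13:30, 16:30-17:00.
Idris ∩ Wiremu ∩ Elena: 13:00-13:30, 16:30-17:00.
Idris ∩ Wiremu ∩ Elena ∩ Divya: ∅.
Idris ∩ Wiremu ∩ Elena ∩ Divya ∩ Wei: ∅.
Idris ∩ Wiremu ∩ Elena ∩ Divya ∩ Wei ∩ Leo: ∅.
There is no time when everyone is free.
There is no common window, so the total is 0 minutes.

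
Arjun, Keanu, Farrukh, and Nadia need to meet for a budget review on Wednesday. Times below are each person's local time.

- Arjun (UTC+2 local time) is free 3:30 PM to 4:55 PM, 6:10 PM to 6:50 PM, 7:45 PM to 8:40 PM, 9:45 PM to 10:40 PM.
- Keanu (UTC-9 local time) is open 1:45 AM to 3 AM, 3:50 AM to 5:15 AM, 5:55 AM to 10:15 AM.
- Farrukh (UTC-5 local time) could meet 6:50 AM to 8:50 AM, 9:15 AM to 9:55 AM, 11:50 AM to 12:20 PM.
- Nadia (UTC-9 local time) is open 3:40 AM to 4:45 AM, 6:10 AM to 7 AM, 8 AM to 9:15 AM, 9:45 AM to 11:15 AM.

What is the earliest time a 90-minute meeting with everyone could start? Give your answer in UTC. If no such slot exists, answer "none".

Arjun in UTC: 13:30-14:55, 16:10-16:50, 17:45-18:40, 19:45-20:40 (subtract 2h to convert from UTC+2).
Keanu in UTC: 10:45-12:00, 12:50-14:15, 14:55-19:15 (add 9h to convert from UTC-9).
Farrukh in UTC: 11:50-13:50, 14:15-14:55, 16:50-17:20 (add 5h to convert from UTC-5).
Nadia in UTC: 12:40-13:45, 15:10-16:00, 17:00-18:15, 18:45-20:15 (add 9h to convert from UTC-9).
Arjun ∩ Keanu: 13:30-14:15, 16:10-16:50, 17:45-18:40.
Arjun ∩ Keanu ∩ Farrukh: 13:30-13:50.
Arjun ∩ Keanu ∩ Farrukh ∩ Nadia: 13:30-13:45.
No common window is at least 90 minutes long.

none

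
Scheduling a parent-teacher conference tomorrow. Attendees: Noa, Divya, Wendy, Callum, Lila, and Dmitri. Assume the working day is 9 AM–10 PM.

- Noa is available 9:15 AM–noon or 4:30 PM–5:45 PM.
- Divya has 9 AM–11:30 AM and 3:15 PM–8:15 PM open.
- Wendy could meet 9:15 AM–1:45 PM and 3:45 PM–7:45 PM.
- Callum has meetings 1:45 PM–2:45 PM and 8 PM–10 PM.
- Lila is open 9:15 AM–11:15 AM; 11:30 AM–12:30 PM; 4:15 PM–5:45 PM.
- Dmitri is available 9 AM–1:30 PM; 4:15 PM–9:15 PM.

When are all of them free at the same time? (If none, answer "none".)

Noa free: 09:15-12:00, 16:30-17:45.
Divya free: 09:00-11:30, 15:15-20:15.
Wendy free: 09:15-13:45, 15:45-19:45.
Callum free: 09:00-13:45, 14:45-20:00 (invert busy blocks within the working day).
Lila free: 09:15-11:15, 11:30-12:30, 16:15-17:45.
Dmitri free: 09:00-13:30, 16:15-21:15.
Noa ∩ Divya: 09:15-11:30, 16:30-17:45.
Noa ∩ Divya ∩ Wendy: 09:15-11:30, 16:30-17:45.
Noa ∩ Divya ∩ Wendy ∩ Callum: 09:15-11:30, 16:30-17:45.
Noa ∩ Divya ∩ Wendy ∩ Callum ∩ Lila: 09:15-11:15, 16:30-17:45.
Noa ∩ Divya ∩ Wendy ∩ Callum ∩ Lila ∩ Dmitri: 09:15-11:15, 16:30-17:45.

09:15-11:15, 16:30-17:45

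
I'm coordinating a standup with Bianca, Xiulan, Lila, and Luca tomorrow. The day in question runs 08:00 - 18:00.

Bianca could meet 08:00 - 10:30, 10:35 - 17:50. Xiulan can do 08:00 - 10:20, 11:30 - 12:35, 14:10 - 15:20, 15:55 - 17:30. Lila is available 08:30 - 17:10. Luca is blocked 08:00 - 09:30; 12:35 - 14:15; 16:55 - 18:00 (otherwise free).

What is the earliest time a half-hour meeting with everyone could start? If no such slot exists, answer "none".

09:30

Bianca free: 08:00-10:30, 10:35-17:50.
Xiulan free: 08:00-10:20, 11:30-12:35, 14:10-15:20, 15:55-17:30.
Lila free: 08:30-17:10.
Luca free: 09:30-12:35, 14:15-16:55 (invert busy blocks within the working day).
Bianca ∩ Xiulan: 08:00-10:20, 11:30-12:35, 14:10-15:20, 15:55-17:30.
Bianca ∩ Xiulan ∩ Lila: 08:30-10:20, 11:30-12:35, 14:10-15:20, 15:55-17:10.
Bianca ∩ Xiulan ∩ Lila ∩ Luca: 09:30-10:20, 11:30-12:35, 14:15-15:20, 15:55-16:55.
So the common availability across everyone is 09:30-10:20, 11:30-12:35, 14:15-15:20, 15:55-16:55.
The first common window of at least 30 minutes is 09:30-10:20, so the earliest start is 09:30.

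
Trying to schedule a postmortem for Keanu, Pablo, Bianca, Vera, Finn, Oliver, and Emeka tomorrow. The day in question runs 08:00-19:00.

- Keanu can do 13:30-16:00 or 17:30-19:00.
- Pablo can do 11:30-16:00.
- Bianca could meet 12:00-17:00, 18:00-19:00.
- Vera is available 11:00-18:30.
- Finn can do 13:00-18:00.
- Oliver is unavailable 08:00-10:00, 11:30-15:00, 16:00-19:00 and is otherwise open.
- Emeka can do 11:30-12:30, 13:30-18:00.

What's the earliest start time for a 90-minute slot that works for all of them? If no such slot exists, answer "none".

none

Keanu free: 13:30-16:00, 17:30-19:00.
Pablo free: 11:30-16:00.
Bianca free: 12:00-17:00, 18:00-19:00.
Vera free: 11:00-18:30.
Finn free: 13:00-18:00.
Oliver free: 10:00-11:30, 15:00-16:00 (invert busy blocks within the working day).
Emeka free: 11:30-12:30, 13:30-18:00.
Keanu ∩ Pablo: 13:30-16:00.
Keanu ∩ Pablo ∩ Bianca: 13:30-16:00.
Keanu ∩ Pablo ∩ Bianca ∩ Vera: 13:30-16:00.
Keanu ∩ Pablo ∩ Bianca ∩ Vera ∩ Finn: 13:30-16:00.
Keanu ∩ Pablo ∩ Bianca ∩ Vera ∩ Finn ∩ Oliver: 15:00-16:00.
Keanu ∩ Pablo ∩ Bianca ∩ Vera ∩ Finn ∩ Oliver ∩ Emeka: 15:00-16:00.
No common window is at least 90 minutes long.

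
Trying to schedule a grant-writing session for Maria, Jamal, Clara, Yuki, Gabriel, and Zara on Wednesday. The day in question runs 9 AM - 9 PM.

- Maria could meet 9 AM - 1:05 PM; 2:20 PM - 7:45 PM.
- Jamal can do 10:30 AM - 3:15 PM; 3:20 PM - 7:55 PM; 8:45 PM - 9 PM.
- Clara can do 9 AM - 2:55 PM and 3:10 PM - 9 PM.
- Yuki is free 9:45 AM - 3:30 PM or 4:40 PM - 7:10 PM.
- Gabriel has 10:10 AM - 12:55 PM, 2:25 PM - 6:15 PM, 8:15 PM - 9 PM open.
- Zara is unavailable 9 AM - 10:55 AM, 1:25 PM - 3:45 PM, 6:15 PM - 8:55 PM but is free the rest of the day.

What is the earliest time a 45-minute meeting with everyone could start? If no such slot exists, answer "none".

10:55

Maria free: 09:00-13:05, 14:20-19:45.
Jamal free: 10:30-15:15, 15:20-19:55, 20:45-21:00.
Clara free: 09:00-14:55, 15:10-21:00.
Yuki free: 09:45-15:30, 16:40-19:10.
Gabriel free: 10:10-12:55, 14:25-18:15, 20:15-21:00.
Zara free: 10:55-13:25, 15:45-18:15, 20:55-21:00 (invert busy blocks within the working day).
Maria ∩ Jamal: 10:30-13:05, 14:20-15:15, 15:20-19:45.
Maria ∩ Jamal ∩ Clara: 10:30-13:05, 14:20-14:55, 15:10-15:15, 15:20-19:45.
Maria ∩ Jamal ∩ Clara ∩ Yuki: 10:30-13:05, 14:20-14:55, 15:10-15:15, 15:20-15:30, 16:40-19:10.
Maria ∩ Jamal ∩ Clara ∩ Yuki ∩ Gabriel: 10:30-12:55, 14:25-14:55, 15:10-15:15, 15:20-15:30, 16:40-18:15.
Maria ∩ Jamal ∩ Clara ∩ Yuki ∩ Gabriel ∩ Zara: 10:55-12:55, 16:40-18:15.
So the common availability across everyone is 10:55-12:55, 16:40-18:15.
The first common window of at least 45 minutes is 10:55-12:55, so the earliest start is 10:55.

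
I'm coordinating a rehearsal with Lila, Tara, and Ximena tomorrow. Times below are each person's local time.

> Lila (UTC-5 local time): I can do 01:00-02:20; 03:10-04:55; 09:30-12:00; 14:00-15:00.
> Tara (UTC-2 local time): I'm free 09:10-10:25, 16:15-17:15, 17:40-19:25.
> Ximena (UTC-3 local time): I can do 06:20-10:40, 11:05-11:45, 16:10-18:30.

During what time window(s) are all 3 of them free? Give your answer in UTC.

19:10-19:15, 19:40-20:00

Lila in UTC: 06:00-07:20, 08:10-09:55, 14:30-17:00, 19:00-20:00 (add 5h to convert from UTC-5).
Tara in UTC: 11:10-12:25, 18:15-19:15, 19:40-21:25 (add 2h to convert from UTC-2).
Ximena in UTC: 09:20-13:40, 14:05-14:45, 19:10-21:30 (add 3h to convert from UTC-3).
Lila ∩ Tara: 19:00-19:15, 19:40-20:00.
Lila ∩ Tara ∩ Ximena: 19:10-19:15, 19:40-20:00.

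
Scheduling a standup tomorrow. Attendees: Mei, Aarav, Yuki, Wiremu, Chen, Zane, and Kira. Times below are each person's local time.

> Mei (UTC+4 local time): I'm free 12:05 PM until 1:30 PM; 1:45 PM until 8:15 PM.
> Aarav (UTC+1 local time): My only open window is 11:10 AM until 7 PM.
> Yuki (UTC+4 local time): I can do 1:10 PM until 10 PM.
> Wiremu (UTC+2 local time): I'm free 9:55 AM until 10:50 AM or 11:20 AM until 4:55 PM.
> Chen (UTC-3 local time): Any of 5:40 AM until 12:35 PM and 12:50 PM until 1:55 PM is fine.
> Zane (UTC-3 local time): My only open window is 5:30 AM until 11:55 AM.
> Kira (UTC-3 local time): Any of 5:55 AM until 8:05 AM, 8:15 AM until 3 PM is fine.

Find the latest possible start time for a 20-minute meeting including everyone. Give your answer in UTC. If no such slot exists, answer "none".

Mei in UTC: 08:05-09:30, 09:45-16:15 (subtract 4h to convert from UTC+4).
Aarav in UTC: 10:10-18:00 (subtract 1h to convert from UTC+1).
Yuki in UTC: 09:10-18:00 (subtract 4h to convert from UTC+4).
Wiremu in UTC: 07:55-08:50, 09:20-14:55 (subtract 2h to convert from UTC+2).
Chen in UTC: 08:40-15:35, 15:50-16:55 (add 3h to convert from UTC-3).
Zane in UTC: 08:30-14:55 (add 3h to convert from UTC-3).
Kira in UTC: 08:55-11:05, 11:15-18:00 (add 3h to convert from UTC-3).
Mei ∩ Aarav: 10:10-16:15.
Mei ∩ Aarav ∩ Yuki: 10:10-16:15.
Mei ∩ Aarav ∩ Yuki ∩ Wiremu: 10:10-14:55.
Mei ∩ Aarav ∩ Yuki ∩ Wiremu ∩ Chen: 10:10-14:55.
Mei ∩ Aarav ∩ Yuki ∩ Wiremu ∩ Chen ∩ Zane: 10:10-14:55.
Mei ∩ Aarav ∩ Yuki ∩ Wiremu ∩ Chen ∩ Zane ∩ Kira: 10:10-11:05, 11:15-14:55.
So the common availability across everyone is 10:10-11:05, 11:15-14:55.
The last common window of at least 20 minutes is 11:15-14:55; a 20-minute meeting can start as late as 14:35 and still end by 14:55.

14:35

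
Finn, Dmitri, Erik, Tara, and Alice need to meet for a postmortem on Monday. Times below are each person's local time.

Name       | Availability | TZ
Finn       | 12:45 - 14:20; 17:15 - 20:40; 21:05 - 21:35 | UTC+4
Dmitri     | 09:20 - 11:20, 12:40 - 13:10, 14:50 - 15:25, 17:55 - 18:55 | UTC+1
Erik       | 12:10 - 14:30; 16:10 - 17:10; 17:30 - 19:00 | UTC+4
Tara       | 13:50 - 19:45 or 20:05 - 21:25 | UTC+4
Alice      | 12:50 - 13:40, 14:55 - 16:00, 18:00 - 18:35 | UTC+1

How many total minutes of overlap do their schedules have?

Finn in UTC: 08:45-10:20, 13:15-16:40, 17:05-17:35 (subtract 4h to convert from UTC+4).
Dmitri in UTC: 08:20-10:20, 11:40-12:10, 13:50-14:25, 16:55-17:55 (subtract 1h to convert from UTC+1).
Erik in UTC: 08:10-10:30, 12:10-13:10, 13:30-15:00 (subtract 4h to convert from UTC+4).
Tara in UTC: 09:50-15:45, 16:05-17:25 (subtract 4h to convert from UTC+4).
Alice in UTC: 11:50-12:40, 13:55-15:00, 17:00-17:35 (subtract 1h to convert from UTC+1).
Finn ∩ Dmitri: 08:45-10:20, 13:50-14:25, 17:05-17:35.
Finn ∩ Dmitri ∩ Erik: 08:45-10:20, 13:50-14:25.
Finn ∩ Dmitri ∩ Erik ∩ Tara: 09:50-10:20, 13:50-14:25.
Finn ∩ Dmitri ∩ Erik ∩ Tara ∩ Alice: 13:55-14:25.
That's a single block of 30 minutes.

30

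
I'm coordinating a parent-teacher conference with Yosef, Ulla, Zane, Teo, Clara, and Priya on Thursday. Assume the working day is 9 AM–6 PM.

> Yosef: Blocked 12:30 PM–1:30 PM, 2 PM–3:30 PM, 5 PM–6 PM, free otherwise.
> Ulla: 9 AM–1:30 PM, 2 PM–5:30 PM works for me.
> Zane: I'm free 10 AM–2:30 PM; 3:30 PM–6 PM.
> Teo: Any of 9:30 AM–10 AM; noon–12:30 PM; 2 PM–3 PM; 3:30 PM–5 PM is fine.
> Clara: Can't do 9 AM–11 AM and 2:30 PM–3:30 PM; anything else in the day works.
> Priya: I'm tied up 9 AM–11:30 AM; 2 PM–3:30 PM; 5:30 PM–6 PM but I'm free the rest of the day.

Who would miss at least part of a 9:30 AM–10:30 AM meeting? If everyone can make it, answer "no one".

Clara, Priya, Teo, Zane

Yosef free: 09:00-12:30, 13:30-14:00, 15:30-17:00 (invert busy blocks within the working day).
Ulla free: 09:00-13:30, 14:00-17:30.
Zane free: 10:00-14:30, 15:30-18:00.
Teo free: 09:30-10:00, 12:00-12:30, 14:00-15:00, 15:30-17:00.
Clara free: 11:00-14:30, 15:30-18:00 (invert busy blocks within the working day).
Priya free: 11:30-14:00, 15:30-17:30 (invert busy blocks within the working day).
Yosef: free for 09:30-10:30. Ulla: free for 09:30-10:30. Zane: not fully free for 09:30-10:30. Teo: not fully free for 09:30-10:30. Clara: not fully free for 09:30-10:30. Priya: not fully free for 09:30-10:30.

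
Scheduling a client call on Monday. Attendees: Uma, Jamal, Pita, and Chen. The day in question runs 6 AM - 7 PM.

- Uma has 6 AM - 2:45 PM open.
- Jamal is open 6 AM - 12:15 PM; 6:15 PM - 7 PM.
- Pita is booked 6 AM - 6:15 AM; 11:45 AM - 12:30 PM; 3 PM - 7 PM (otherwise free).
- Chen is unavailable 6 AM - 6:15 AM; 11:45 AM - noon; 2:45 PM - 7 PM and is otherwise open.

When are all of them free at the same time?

Uma free: 06:00-14:45.
Jamal free: 06:00-12:15, 18:15-19:00.
Pita free: 06:15-11:45, 12:30-15:00 (invert busy blocks within the working day).
Chen free: 06:15-11:45, 12:00-14:45 (invert busy blocks within the working day).
Uma ∩ Jamal: 06:00-12:15.
Uma ∩ Jamal ∩ Pita: 06:15-11:45.
Uma ∩ Jamal ∩ Pita ∩ Chen: 06:15-11:45.
So the common availability across everyone is 06:15-11:45.

06:15-11:45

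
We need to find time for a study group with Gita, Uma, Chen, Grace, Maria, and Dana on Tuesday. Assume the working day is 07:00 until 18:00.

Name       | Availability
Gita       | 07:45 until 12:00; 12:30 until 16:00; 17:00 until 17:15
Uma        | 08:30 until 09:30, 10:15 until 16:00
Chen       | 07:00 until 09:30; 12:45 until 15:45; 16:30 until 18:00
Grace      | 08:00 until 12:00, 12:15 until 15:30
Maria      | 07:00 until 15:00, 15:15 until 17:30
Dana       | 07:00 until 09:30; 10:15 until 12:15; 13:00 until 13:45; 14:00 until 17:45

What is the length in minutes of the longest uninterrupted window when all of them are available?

60

Gita ∩ Uma: 08:30-09:30, 10:15-12:00, 12:30-16:00.
Gita ∩ Uma ∩ Chen: 08:30-09:30, 12:45-15:45.
Gita ∩ Uma ∩ Chen ∩ Grace: 08:30-09:30, 12:45-15:30.
Gita ∩ Uma ∩ Chen ∩ Grace ∩ Maria: 08:30-09:30, 12:45-15:00, 15:15-15:30.
Gita ∩ Uma ∩ Chen ∩ Grace ∩ Maria ∩ Dana: 08:30-09:30, 13:00-13:45, 14:00-15:00, 15:15-15:30.
The longest is 08:30-09:30 at 60 minutes.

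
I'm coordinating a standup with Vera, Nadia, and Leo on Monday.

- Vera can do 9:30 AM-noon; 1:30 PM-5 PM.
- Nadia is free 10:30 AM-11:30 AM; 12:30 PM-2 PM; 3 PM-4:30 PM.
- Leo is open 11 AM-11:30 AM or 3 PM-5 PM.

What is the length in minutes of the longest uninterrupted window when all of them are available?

90

Vera ∩ Nadia: 10:30-11:30, 13:30-14:00, 15:00-16:30.
Vera ∩ Nadia ∩ Leo: 11:00-11:30, 15:00-16:30.
The longest is 15:00-16:30 at 90 minutes.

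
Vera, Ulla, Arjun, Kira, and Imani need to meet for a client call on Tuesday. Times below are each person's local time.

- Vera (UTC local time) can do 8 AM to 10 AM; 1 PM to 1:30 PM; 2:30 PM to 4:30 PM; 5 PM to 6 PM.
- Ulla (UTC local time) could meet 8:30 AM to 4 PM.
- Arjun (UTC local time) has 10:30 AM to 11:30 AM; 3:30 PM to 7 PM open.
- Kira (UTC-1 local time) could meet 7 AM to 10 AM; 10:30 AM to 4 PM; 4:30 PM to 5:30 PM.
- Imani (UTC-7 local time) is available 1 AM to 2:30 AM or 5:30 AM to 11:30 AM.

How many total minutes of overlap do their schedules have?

30

Vera in UTC: 08:00-10:00, 13:00-13:30, 14:30-16:30, 17:00-18:00.
Ulla in UTC: 08:30-16:00.
Arjun in UTC: 10:30-11:30, 15:30-19:00.
Kira in UTC: 08:00-11:00, 11:30-17:00, 17:30-18:30 (add 1h to convert from UTC-1).
Imani in UTC: 08:00-09:30, 12:30-18:30 (add 7h to convert from UTC-7).
Vera ∩ Ulla: 08:30-10:00, 13:00-13:30, 14:30-16:00.
Vera ∩ Ulla ∩ Arjun: 15:30-16:00.
Vera ∩ Ulla ∩ Arjun ∩ Kira: 15:30-16:00.
Vera ∩ Ulla ∩ Arjun ∩ Kira ∩ Imani: 15:30-16:00.
That's a single block of 30 minutes.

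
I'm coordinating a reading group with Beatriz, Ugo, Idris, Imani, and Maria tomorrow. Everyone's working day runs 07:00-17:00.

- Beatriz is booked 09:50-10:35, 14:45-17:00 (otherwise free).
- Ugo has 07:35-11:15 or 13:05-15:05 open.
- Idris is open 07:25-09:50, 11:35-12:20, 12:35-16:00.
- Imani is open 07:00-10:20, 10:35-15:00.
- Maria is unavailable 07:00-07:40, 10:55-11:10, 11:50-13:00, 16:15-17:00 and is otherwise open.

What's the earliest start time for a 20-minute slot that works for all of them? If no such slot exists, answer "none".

07:40

Beatriz free: 07:00-09:50, 10:35-14:45 (invert busy blocks within the working day).
Ugo free: 07:35-11:15, 13:05-15:05.
Idris free: 07:25-09:50, 11:35-12:20, 12:35-16:00.
Imani free: 07:00-10:20, 10:35-15:00.
Maria free: 07:40-10:55, 11:10-11:50, 13:00-16:15 (invert busy blocks within the working day).
Beatriz ∩ Ugo: 07:35-09:50, 10:35-11:15, 13:05-14:45.
Beatriz ∩ Ugo ∩ Idris: 07:35-09:50, 13:05-14:45.
Beatriz ∩ Ugo ∩ Idris ∩ Imani: 07:35-09:50, 13:05-14:45.
Beatriz ∩ Ugo ∩ Idris ∩ Imani ∩ Maria: 07:40-09:50, 13:05-14:45.
The first common window of at least 20 minutes is 07:40-09:50, so the earliest start is 07:40.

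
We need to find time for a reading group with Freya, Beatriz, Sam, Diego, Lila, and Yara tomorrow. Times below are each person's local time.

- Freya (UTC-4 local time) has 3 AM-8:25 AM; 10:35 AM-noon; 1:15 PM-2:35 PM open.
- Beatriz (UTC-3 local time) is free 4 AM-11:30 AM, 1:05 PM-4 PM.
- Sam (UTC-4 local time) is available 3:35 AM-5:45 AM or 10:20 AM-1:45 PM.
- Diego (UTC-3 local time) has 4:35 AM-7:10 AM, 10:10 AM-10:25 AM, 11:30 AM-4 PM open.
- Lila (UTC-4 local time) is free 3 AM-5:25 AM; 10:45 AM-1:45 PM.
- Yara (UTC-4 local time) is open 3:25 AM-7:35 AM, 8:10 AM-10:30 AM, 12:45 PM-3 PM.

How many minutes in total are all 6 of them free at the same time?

Freya in UTC: 07:00-12:25, 14:35-16:00, 17:15-18:35 (add 4h to convert from UTC-4).
Beatriz in UTC: 07:00-14:30, 16:05-19:00 (add 3h to convert from UTC-3).
Sam in UTC: 07:35-09:45, 14:20-17:45 (add 4h to convert from UTC-4).
Diego in UTC: 07:35-10:10, 13:10-13:25, 14:30-19:00 (add 3h to convert from UTC-3).
Lila in UTC: 07:00-09:25, 14:45-17:45 (add 4h to convert from UTC-4).
Yara in UTC: 07:25-11:35, 12:10-14:30, 16:45-19:00 (add 4h to convert from UTC-4).
Freya ∩ Beatriz: 07:00-12:25, 17:15-18:35.
Freya ∩ Beatriz ∩ Sam: 07:35-09:45, 17:15-17:45.
Freya ∩ Beatriz ∩ Sam ∩ Diego: 07:35-09:45, 17:15-17:45.
Freya ∩ Beatriz ∩ Sam ∩ Diego ∩ Lila: 07:35-09:25, 17:15-17:45.
Freya ∩ Beatriz ∩ Sam ∩ Diego ∩ Lila ∩ Yara: 07:35-09:25, 17:15-17:45.
Those are the intersection windows.
Summing the common windows: 110 + 30 = 140 minutes.

140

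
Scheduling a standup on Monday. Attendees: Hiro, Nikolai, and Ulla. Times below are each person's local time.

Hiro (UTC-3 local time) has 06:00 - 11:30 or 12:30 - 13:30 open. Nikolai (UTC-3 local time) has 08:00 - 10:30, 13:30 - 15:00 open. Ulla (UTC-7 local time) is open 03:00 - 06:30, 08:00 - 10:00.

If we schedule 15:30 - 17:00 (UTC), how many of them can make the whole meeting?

1

Hiro in UTC: 09:00-14:30, 15:30-16:30 (add 3h to convert from UTC-3).
Nikolai in UTC: 11:00-13:30, 16:30-18:00 (add 3h to convert from UTC-3).
Ulla in UTC: 10:00-13:30, 15:00-17:00 (add 7h to convert from UTC-7).
Ulla can make the full 15:30-17:00 slot — that's 1.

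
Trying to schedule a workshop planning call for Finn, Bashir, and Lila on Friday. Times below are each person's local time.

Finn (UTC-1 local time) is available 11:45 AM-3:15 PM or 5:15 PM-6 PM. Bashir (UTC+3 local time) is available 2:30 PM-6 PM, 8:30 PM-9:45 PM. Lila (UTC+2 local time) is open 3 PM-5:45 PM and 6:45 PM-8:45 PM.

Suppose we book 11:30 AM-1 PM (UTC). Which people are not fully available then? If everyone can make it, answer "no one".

Finn, Lila

Finn in UTC: 12:45-16:15, 18:15-19:00 (add 1h to convert from UTC-1).
Bashir in UTC: 11:30-15:00, 17:30-18:45 (subtract 3h to convert from UTC+3).
Lila in UTC: 13:00-15:45, 16:45-18:45 (subtract 2h to convert from UTC+2).
Finn: not fully free for 11:30-13:00. Bashir: free for 11:30-13:00. Lila: not fully free for 11:30-13:00.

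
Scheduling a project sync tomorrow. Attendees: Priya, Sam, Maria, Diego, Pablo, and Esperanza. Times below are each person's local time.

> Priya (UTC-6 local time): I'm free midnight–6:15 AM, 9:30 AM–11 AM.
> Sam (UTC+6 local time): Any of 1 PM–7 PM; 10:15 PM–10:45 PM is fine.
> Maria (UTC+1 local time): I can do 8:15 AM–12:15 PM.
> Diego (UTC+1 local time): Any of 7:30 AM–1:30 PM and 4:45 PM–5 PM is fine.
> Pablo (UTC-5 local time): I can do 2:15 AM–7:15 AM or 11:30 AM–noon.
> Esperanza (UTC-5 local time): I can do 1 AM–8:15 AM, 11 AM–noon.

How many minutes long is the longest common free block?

Priya in UTC: 06:00-12:15, 15:30-17:00 (add 6h to convert from UTC-6).
Sam in UTC: 07:00-13:00, 16:15-16:45 (subtract 6h to convert from UTC+6).
Maria in UTC: 07:15-11:15 (subtract 1h to convert from UTC+1).
Diego in UTC: 06:30-12:30, 15:45-16:00 (subtract 1h to convert from UTC+1).
Pablo in UTC: 07:15-12:15, 16:30-17:00 (add 5h to convert from UTC-5).
Esperanza in UTC: 06:00-13:15, 16:00-17:00 (add 5h to convert from UTC-5).
Priya ∩ Sam: 07:00-12:15, 16:15-16:45.
Priya ∩ Sam ∩ Maria: 07:15-11:15.
Priya ∩ Sam ∩ Maria ∩ Diego: 07:15-11:15.
Priya ∩ Sam ∩ Maria ∩ Diego ∩ Pablo: 07:15-11:15.
Priya ∩ Sam ∩ Maria ∩ Diego ∩ Pablo ∩ Esperanza: 07:15-11:15.
So the common availability across everyone is 07:15-11:15.
The longest is 07:15-11:15 at 240 minutes.

240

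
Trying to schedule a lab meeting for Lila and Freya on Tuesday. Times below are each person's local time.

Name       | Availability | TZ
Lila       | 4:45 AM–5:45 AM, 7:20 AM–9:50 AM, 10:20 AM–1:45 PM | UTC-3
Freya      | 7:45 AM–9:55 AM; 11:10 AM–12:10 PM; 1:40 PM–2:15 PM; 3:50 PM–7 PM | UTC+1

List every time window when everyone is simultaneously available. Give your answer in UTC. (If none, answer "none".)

07:45-08:45, 10:20-11:10, 12:40-12:50, 14:50-16:45

Lila in UTC: 07:45-08:45, 10:20-12:50, 13:20-16:45 (add 3h to convert from UTC-3).
Freya in UTC: 06:45-08:55, 10:10-11:10, 12:40-13:15, 14:50-18:00 (subtract 1h to convert from UTC+1).
Lila ∩ Freya: 07:45-08:45, 10:20-11:10, 12:40-12:50, 14:50-16:45.
Those are the intersection windows.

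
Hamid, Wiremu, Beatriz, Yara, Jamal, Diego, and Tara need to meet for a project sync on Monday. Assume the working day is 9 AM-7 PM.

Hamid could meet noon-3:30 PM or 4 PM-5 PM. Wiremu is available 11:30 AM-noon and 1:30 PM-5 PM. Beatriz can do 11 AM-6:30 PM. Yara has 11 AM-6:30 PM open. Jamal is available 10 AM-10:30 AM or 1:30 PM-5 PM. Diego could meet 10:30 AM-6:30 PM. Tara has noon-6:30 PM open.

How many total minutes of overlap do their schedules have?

180

Hamid ∩ Wiremu: 13:30-15:30, 16:00-17:00.
Hamid ∩ Wiremu ∩ Beatriz: 13:30-15:30, 16:00-17:00.
Hamid ∩ Wiremu ∩ Beatriz ∩ Yara: 13:30-15:30, 16:00-17:00.
Hamid ∩ Wiremu ∩ Beatriz ∩ Yara ∩ Jamal: 13:30-15:30, 16:00-17:00.
Hamid ∩ Wiremu ∩ Beatriz ∩ Yara ∩ Jamal ∩ Diego: 13:30-15:30, 16:00-17:00.
Hamid ∩ Wiremu ∩ Beatriz ∩ Yara ∩ Jamal ∩ Diego ∩ Tara: 13:30-15:30, 16:00-17:00.
Those are the intersection windows.
Summing the common windows: 120 + 60 = 180 minutes.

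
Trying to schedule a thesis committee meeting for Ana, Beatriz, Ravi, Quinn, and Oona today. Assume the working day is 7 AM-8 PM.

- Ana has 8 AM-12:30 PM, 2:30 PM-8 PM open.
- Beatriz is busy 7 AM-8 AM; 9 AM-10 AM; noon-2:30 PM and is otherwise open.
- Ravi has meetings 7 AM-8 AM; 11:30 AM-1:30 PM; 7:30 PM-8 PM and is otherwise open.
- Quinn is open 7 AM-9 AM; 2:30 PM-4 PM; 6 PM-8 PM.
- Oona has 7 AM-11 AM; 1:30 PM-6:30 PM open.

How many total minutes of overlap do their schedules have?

Ana free: 08:00-12:30, 14:30-20:00.
Beatriz free: 08:00-09:00, 10:00-12:00, 14:30-20:00 (invert busy blocks within the working day).
Ravi free: 08:00-11:30, 13:30-19:30 (invert busy blocks within the working day).
Quinn free: 07:00-09:00, 14:30-16:00, 18:00-20:00.
Oona free: 07:00-11:00, 13:30-18:30.
Ana ∩ Beatriz: 08:00-09:00, 10:00-12:00, 14:30-20:00.
Ana ∩ Beatriz ∩ Ravi: 08:00-09:00, 10:00-11:30, 14:30-19:30.
Ana ∩ Beatriz ∩ Ravi ∩ Quinn: 08:00-09:00, 14:30-16:00, 18:00-19:30.
Ana ∩ Beatriz ∩ Ravi ∩ Quinn ∩ Oona: 08:00-09:00, 14:30-16:00, 18:00-18:30.
Summing the common windows: 60 + 90 + 30 = 180 minutes.

180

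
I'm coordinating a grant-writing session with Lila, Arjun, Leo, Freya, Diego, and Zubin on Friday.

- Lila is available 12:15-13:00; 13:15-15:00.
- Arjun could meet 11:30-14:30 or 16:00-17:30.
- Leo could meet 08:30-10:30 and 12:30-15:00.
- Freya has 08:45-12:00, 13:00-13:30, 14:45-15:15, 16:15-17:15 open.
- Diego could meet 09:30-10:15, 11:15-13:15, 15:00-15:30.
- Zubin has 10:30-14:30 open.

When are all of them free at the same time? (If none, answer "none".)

Lila ∩ Arjun: 12:15-13:00, 13:15-14:30.
Lila ∩ Arjun ∩ Leo: 12:30-13:00, 13:15-14:30.
Lila ∩ Arjun ∩ Leo ∩ Freya: 13:15-13:30.
Lila ∩ Arjun ∩ Leo ∩ Freya ∩ Diego: ∅.
Lila ∩ Arjun ∩ Leo ∩ Freya ∩ Diego ∩ Zubin: ∅.
There is no time when everyone is free.

none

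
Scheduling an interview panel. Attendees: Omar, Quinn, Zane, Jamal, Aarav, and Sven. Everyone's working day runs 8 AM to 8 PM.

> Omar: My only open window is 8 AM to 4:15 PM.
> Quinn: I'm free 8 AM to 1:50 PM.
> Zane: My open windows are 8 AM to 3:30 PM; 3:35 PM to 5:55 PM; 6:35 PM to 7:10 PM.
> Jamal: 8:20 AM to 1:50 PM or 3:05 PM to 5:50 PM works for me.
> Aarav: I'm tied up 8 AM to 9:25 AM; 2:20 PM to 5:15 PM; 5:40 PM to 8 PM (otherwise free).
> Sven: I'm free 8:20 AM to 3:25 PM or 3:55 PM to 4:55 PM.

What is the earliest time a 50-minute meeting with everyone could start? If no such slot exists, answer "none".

09:25

Omar free: 08:00-16:15.
Quinn free: 08:00-13:50.
Zane free: 08:00-15:30, 15:35-17:55, 18:35-19:10.
Jamal free: 08:20-13:50, 15:05-17:50.
Aarav free: 09:25-14:20, 17:15-17:40 (invert busy blocks within the working day).
Sven free: 08:20-15:25, 15:55-16:55.
Omar ∩ Quinn: 08:00-13:50.
Omar ∩ Quinn ∩ Zane: 08:00-13:50.
Omar ∩ Quinn ∩ Zane ∩ Jamal: 08:20-13:50.
Omar ∩ Quinn ∩ Zane ∩ Jamal ∩ Aarav: 09:25-13:50.
Omar ∩ Quinn ∩ Zane ∩ Jamal ∩ Aarav ∩ Sven: 09:25-13:50.
The first common window of at least 50 minutes is 09:25-13:50, so the earliest start is 09:25.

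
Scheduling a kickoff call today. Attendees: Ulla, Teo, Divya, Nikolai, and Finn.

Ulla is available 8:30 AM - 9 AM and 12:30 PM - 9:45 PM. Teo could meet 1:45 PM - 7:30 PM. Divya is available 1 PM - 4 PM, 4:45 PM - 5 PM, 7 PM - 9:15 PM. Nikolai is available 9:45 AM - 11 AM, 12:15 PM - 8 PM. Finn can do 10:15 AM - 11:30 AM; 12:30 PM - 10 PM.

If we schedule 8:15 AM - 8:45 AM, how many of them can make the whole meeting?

nobody can make the full 08:15-08:45 slot — that's 0.

0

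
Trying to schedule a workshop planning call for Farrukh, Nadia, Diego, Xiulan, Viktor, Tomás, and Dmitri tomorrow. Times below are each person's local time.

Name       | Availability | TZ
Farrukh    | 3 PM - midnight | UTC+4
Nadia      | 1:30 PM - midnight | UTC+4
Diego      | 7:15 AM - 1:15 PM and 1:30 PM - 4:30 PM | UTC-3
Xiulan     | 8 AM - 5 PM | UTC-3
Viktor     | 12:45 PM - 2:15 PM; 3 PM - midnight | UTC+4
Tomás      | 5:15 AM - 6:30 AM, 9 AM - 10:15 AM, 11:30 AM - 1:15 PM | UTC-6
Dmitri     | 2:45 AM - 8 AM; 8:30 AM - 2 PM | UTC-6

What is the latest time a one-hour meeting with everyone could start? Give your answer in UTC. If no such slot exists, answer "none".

Farrukh in UTC: 11:00-20:00 (subtract 4h to convert from UTC+4).
Nadia in UTC: 09:30-20:00 (subtract 4h to convert from UTC+4).
Diego in UTC: 10:15-16:15, 16:30-19:30 (add 3h to convert from UTC-3).
Xiulan in UTC: 11:00-20:00 (add 3h to convert from UTC-3).
Viktor in UTC: 08:45-10:15, 11:00-20:00 (subtract 4h to convert from UTC+4).
Tomás in UTC: 11:15-12:30, 15:00-16:15, 17:30-19:15 (add 6h to convert from UTC-6).
Dmitri in UTC: 08:45-14:00, 14:30-20:00 (add 6h to convert from UTC-6).
Farrukh ∩ Nadia: 11:00-20:00.
Farrukh ∩ Nadia ∩ Diego: 11:00-16:15, 16:30-19:30.
Farrukh ∩ Nadia ∩ Diego ∩ Xiulan: 11:00-16:15, 16:30-19:30.
Farrukh ∩ Nadia ∩ Diego ∩ Xiulan ∩ Viktor: 11:00-16:15, 16:30-19:30.
Farrukh ∩ Nadia ∩ Diego ∩ Xiulan ∩ Viktor ∩ Tomás: 11:15-12:30, 15:00-16:15, 17:30-19:15.
Farrukh ∩ Nadia ∩ Diego ∩ Xiulan ∩ Viktor ∩ Tomás ∩ Dmitri: 11:15-12:30, 15:00-16:15, 17:30-19:15.
The last common window of at least 60 minutes is 17:30-19:15; a 60-minute meeting can start as late as 18:15 and still end by 19:15.

18:15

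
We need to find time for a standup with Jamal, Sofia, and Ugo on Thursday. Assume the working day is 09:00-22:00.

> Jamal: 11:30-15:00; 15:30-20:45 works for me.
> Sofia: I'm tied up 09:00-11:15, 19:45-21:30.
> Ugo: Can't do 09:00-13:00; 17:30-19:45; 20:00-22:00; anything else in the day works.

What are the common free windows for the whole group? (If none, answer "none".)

Jamal free: 11:30-15:00, 15:30-20:45.
Sofia free: 11:15-19:45, 21:30-22:00 (invert busy blocks within the working day).
Ugo free: 13:00-17:30, 19:45-20:00 (invert busy blocks within the working day).
Jamal ∩ Sofia: 11:30-15:00, 15:30-19:45.
Jamal ∩ Sofia ∩ Ugo: 13:00-15:00, 15:30-17:30.
So the common availability across everyone is 13:00-15:00, 15:30-17:30.

13:00-15:00, 15:30-17:30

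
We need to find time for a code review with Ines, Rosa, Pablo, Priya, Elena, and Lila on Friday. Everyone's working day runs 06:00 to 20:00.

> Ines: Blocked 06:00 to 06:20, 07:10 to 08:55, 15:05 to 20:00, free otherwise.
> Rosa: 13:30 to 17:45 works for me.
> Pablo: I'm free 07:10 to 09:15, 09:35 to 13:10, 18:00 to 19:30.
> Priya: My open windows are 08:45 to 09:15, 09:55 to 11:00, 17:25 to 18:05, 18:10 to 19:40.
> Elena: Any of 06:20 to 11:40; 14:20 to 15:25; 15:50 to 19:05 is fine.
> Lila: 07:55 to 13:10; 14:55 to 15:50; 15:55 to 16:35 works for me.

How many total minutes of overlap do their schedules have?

0

Ines free: 06:20-07:10, 08:55-15:05 (invert busy blocks within the working day).
Rosa free: 13:30-17:45.
Pablo free: 07:10-09:15, 09:35-13:10, 18:00-19:30.
Priya free: 08:45-09:15, 09:55-11:00, 17:25-18:05, 18:10-19:40.
Elena free: 06:20-11:40, 14:20-15:25, 15:50-19:05.
Lila free: 07:55-13:10, 14:55-15:50, 15:55-16:35.
Ines ∩ Rosa: 13:30-15:05.
Ines ∩ Rosa ∩ Pablo: ∅.
Ines ∩ Rosa ∩ Pablo ∩ Priya: ∅.
Ines ∩ Rosa ∩ Pablo ∩ Priya ∩ Elena: ∅.
Ines ∩ Rosa ∩ Pablo ∩ Priya ∩ Elena ∩ Lila: ∅.
There is no time when everyone is free.
There is no common window, so the total is 0 minutes.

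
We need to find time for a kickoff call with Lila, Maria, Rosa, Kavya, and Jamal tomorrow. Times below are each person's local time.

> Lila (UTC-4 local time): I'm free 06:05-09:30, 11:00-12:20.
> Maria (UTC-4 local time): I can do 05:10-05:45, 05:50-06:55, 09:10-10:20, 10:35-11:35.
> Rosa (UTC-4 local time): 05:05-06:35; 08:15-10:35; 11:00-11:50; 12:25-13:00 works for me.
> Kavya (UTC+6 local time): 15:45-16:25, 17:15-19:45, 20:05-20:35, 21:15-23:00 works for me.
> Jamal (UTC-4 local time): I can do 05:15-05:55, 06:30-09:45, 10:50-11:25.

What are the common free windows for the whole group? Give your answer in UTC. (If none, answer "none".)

Lila in UTC: 10:05-13:30, 15:00-16:20 (add 4h to convert from UTC-4).
Maria in UTC: 09:10-09:45, 09:50-10:55, 13:10-14:20, 14:35-15:35 (add 4h to convert from UTC-4).
Rosa in UTC: 09:05-10:35, 12:15-14:35, 15:00-15:50, 16:25-17:00 (add 4h to convert from UTC-4).
Kavya in UTC: 09:45-10:25, 11:15-13:45, 14:05-14:35, 15:15-17:00 (subtract 6h to convert from UTC+6).
Jamal in UTC: 09:15-09:55, 10:30-13:45, 14:50-15:25 (add 4h to convert from UTC-4).
Lila ∩ Maria: 10:05-10:55, 13:10-13:30, 15:00-15:35.
Lila ∩ Maria ∩ Rosa: 10:05-10:35, 13:10-13:30, 15:00-15:35.
Lila ∩ Maria ∩ Rosa ∩ Kavya: 10:05-10:25, 13:10-13:30, 15:15-15:35.
Lila ∩ Maria ∩ Rosa ∩ Kavya ∩ Jamal: 13:10-13:30, 15:15-15:25.

13:10-13:30, 15:15-15:25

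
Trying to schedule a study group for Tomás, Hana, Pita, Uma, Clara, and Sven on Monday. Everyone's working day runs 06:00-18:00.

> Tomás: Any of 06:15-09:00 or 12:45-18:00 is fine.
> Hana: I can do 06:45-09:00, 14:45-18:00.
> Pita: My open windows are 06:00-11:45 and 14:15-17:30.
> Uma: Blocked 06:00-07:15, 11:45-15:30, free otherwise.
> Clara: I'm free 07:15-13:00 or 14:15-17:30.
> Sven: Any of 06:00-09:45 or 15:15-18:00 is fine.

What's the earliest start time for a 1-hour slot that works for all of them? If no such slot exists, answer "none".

07:15

Tomás free: 06:15-09:00, 12:45-18:00.
Hana free: 06:45-09:00, 14:45-18:00.
Pita free: 06:00-11:45, 14:15-17:30.
Uma free: 07:15-11:45, 15:30-18:00 (invert busy blocks within the working day).
Clara free: 07:15-13:00, 14:15-17:30.
Sven free: 06:00-09:45, 15:15-18:00.
Tomás ∩ Hana: 06:45-09:00, 14:45-18:00.
Tomás ∩ Hana ∩ Pita: 06:45-09:00, 14:45-17:30.
Tomás ∩ Hana ∩ Pita ∩ Uma: 07:15-09:00, 15:30-17:30.
Tomás ∩ Hana ∩ Pita ∩ Uma ∩ Clara: 07:15-09:00, 15:30-17:30.
Tomás ∩ Hana ∩ Pita ∩ Uma ∩ Clara ∩ Sven: 07:15-09:00, 15:30-17:30.
Those are the intersection windows.
The first common window of at least 60 minutes is 07:15-09:00, so the earliest start is 07:15.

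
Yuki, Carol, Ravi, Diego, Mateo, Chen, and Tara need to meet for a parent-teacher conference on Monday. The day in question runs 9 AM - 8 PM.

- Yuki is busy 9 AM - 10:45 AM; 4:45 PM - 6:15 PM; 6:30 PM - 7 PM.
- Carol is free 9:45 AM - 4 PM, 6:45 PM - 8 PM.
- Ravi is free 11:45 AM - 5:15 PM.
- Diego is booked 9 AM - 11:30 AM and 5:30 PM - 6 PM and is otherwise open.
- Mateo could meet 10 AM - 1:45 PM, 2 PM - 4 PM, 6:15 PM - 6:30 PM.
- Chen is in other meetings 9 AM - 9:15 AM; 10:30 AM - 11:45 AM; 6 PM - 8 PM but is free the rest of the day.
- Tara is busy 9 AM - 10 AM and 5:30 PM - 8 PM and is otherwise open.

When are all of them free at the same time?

Yuki free: 10:45-16:45, 18:15-18:30, 19:00-20:00 (invert busy blocks within the working day).
Carol free: 09:45-16:00, 18:45-20:00.
Ravi free: 11:45-17:15.
Diego free: 11:30-17:30, 18:00-20:00 (invert busy blocks within the working day).
Mateo free: 10:00-13:45, 14:00-16:00, 18:15-18:30.
Chen free: 09:15-10:30, 11:45-18:00 (invert busy blocks within the working day).
Tara free: 10:00-17:30 (invert busy blocks within the working day).
Yuki ∩ Carol: 10:45-16:00, 19:00-20:00.
Yuki ∩ Carol ∩ Ravi: 11:45-16:00.
Yuki ∩ Carol ∩ Ravi ∩ Diego: 11:45-16:00.
Yuki ∩ Carol ∩ Ravi ∩ Diego ∩ Mateo: 11:45-13:45, 14:00-16:00.
Yuki ∩ Carol ∩ Ravi ∩ Diego ∩ Mateo ∩ Chen: 11:45-13:45, 14:00-16:00.
Yuki ∩ Carol ∩ Ravi ∩ Diego ∩ Mateo ∩ Chen ∩ Tara: 11:45-13:45, 14:00-16:00.
So the common availability across everyone is 11:45-13:45, 14:00-16:00.

11:45-13:45, 14:00-16:00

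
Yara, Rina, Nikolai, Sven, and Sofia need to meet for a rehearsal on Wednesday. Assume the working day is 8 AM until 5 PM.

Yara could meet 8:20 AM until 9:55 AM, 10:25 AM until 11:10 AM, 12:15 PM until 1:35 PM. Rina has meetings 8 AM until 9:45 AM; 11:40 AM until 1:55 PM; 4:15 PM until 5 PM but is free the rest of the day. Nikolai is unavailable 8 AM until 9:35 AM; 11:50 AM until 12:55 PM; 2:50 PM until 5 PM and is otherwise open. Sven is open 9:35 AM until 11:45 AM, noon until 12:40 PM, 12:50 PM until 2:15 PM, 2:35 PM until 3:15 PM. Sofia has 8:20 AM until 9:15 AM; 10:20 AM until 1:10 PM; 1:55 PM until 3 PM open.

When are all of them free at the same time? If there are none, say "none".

10:25-11:10

Yara free: 08:20-09:55, 10:25-11:10, 12:15-13:35.
Rina free: 09:45-11:40, 13:55-16:15 (invert busy blocks within the working day).
Nikolai free: 09:35-11:50, 12:55-14:50 (invert busy blocks within the working day).
Sven free: 09:35-11:45, 12:00-12:40, 12:50-14:15, 14:35-15:15.
Sofia free: 08:20-09:15, 10:20-13:10, 13:55-15:00.
Yara ∩ Rina: 09:45-09:55, 10:25-11:10.
Yara ∩ Rina ∩ Nikolai: 09:45-09:55, 10:25-11:10.
Yara ∩ Rina ∩ Nikolai ∩ Sven: 09:45-09:55, 10:25-11:10.
Yara ∩ Rina ∩ Nikolai ∩ Sven ∩ Sofia: 10:25-11:10.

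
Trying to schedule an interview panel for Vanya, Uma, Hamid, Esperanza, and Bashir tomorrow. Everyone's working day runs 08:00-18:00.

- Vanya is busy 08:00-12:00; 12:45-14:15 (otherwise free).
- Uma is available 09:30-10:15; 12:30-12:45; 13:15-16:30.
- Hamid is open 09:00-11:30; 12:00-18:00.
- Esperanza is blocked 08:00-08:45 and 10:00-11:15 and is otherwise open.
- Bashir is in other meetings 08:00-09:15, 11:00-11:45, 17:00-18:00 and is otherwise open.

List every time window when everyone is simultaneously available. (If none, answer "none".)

Vanya free: 12:00-12:45, 14:15-18:00 (invert busy blocks within the working day).
Uma free: 09:30-10:15, 12:30-12:45, 13:15-16:30.
Hamid free: 09:00-11:30, 12:00-18:00.
Esperanza free: 08:45-10:00, 11:15-18:00 (invert busy blocks within the working day).
Bashir free: 09:15-11:00, 11:45-17:00 (invert busy blocks within the working day).
Vanya ∩ Uma: 12:30-12:45, 14:15-16:30.
Vanya ∩ Uma ∩ Hamid: 12:30-12:45, 14:15-16:30.
Vanya ∩ Uma ∩ Hamid ∩ Esperanza: 12:30-12:45, 14:15-16:30.
Vanya ∩ Uma ∩ Hamid ∩ Esperanza ∩ Bashir: 12:30-12:45, 14:15-16:30.

12:30-12:45, 14:15-16:30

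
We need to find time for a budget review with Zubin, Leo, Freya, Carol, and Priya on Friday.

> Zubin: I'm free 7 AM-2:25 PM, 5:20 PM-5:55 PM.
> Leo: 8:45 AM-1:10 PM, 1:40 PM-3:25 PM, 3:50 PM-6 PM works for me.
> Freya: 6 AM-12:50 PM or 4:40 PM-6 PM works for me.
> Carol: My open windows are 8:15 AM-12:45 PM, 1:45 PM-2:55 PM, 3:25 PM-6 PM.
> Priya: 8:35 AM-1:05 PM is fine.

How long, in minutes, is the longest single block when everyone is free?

Zubin ∩ Leo: 08:45-13:10, 13:40-14:25, 17:20-17:55.
Zubin ∩ Leo ∩ Freya: 08:45-12:50, 17:20-17:55.
Zubin ∩ Leo ∩ Freya ∩ Carol: 08:45-12:45, 17:20-17:55.
Zubin ∩ Leo ∩ Freya ∩ Carol ∩ Priya: 08:45-12:45.
So the common availability across everyone is 08:45-12:45.
The longest is 08:45-12:45 at 240 minutes.

240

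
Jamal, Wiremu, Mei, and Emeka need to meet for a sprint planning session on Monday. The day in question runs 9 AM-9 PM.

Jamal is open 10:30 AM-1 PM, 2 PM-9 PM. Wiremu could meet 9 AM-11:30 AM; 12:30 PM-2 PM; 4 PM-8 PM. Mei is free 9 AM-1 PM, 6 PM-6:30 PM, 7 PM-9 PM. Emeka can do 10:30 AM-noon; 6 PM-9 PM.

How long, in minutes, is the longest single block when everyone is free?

Jamal ∩ Wiremu: 10:30-11:30, 12:30-13:00, 16:00-20:00.
Jamal ∩ Wiremu ∩ Mei: 10:30-11:30, 12:30-13:00, 18:00-18:30, 19:00-20:00.
Jamal ∩ Wiremu ∩ Mei ∩ Emeka: 10:30-11:30, 18:00-18:30, 19:00-20:00.
Those are the intersection windows.
The longest is 10:30-11:30 at 60 minutes.

60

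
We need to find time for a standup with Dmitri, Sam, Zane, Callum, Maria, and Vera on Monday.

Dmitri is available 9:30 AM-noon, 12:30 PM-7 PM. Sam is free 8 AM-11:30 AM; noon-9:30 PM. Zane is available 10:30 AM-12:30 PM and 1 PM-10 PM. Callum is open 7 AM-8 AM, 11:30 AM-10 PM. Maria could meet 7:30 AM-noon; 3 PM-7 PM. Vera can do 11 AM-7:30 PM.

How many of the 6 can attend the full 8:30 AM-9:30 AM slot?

2

Sam and Maria can make the full 08:30-09:30 slot — that's 2.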